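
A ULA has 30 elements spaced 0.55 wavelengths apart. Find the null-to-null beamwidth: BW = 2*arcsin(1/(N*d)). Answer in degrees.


1/(N*d) = 1/(30*0.55) = 0.060606
BW = 2*arcsin(0.060606) = 6.9 degrees

6.9 degrees


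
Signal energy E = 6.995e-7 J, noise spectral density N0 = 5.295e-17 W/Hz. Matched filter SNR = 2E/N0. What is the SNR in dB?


SNR_lin = 2 * 6.995e-7 / 5.295e-17 = 2.642e10
SNR_dB = 10*log10(2.642e10) = 104.2 dB

104.2 dB


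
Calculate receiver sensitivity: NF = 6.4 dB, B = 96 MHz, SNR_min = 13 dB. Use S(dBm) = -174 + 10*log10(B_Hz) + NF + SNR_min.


10*log10(96000000.0) = 79.82
S = -174 + 79.82 + 6.4 + 13 = -74.8 dBm

-74.8 dBm


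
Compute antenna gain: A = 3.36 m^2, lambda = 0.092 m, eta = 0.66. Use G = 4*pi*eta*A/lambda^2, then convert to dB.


G_linear = 4*pi*0.66*3.36/0.092^2 = 3292.44
G_dB = 10*log10(3292.44) = 35.2 dB

35.2 dB


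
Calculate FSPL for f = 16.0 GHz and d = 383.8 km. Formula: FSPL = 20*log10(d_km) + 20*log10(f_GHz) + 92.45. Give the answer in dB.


20*log10(383.8) = 51.68
20*log10(16.0) = 24.08
FSPL = 168.2 dB

168.2 dB


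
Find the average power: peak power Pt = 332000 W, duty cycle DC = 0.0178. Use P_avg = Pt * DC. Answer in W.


P_avg = 332000 * 0.0178 = 5909.6 W

5909.6 W


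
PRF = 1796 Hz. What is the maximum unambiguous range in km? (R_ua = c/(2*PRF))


R_ua = 3e8 / (2 * 1796) = 83518.9 m = 83.5 km

83.5 km


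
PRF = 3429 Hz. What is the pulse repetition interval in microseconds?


PRI = 1/3429 = 0.0002916302 s = 291.6 us

291.6 us


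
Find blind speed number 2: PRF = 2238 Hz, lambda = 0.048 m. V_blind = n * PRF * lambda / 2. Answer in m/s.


V_blind = 2 * 2238 * 0.048 / 2 = 107.4 m/s

107.4 m/s


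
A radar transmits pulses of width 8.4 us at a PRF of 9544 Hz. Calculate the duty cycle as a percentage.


DC = 8.4e-6 * 9544 * 100 = 8.02%

8.02%


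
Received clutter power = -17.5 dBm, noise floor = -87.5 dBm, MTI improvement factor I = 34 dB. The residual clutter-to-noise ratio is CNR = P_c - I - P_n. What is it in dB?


CNR = -17.5 - 34 - (-87.5) = 36.0 dB

36.0 dB


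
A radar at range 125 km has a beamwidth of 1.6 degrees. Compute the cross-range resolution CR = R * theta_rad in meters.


BW_rad = 0.027925268
CR = 125000 * 0.027925268 = 3490.7 m

3490.7 m


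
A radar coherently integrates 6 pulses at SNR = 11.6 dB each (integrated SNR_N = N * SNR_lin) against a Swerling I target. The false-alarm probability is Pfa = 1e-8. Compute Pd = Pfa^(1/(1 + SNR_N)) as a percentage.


SNR_lin = 10^(11.6/10) = 14.4544
SNR_N = 6 * 14.4544 = 86.7264
1/(1 + SNR_N) = 1/87.7264 = 0.0113991
Pd = (1e-8)^0.0113991 = 0.8106
Pd = 81.1%

81.1%


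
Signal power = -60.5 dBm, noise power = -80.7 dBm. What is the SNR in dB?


SNR = -60.5 - (-80.7) = 20.2 dB

20.2 dB


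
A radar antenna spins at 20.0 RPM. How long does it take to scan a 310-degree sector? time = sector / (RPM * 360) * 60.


t = 310 / (20.0 * 360) * 60 = 2.58 s

2.58 s


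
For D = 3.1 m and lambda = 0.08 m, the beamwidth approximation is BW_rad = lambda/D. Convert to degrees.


BW_rad = 0.08 / 3.1 = 0.025806
BW_deg = 1.48 degrees

1.48 degrees


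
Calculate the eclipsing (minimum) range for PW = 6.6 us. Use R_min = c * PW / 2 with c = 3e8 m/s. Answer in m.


R_min = 3e8 * 6.6e-6 / 2 = 990.0 m

990.0 m


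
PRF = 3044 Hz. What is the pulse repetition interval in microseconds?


PRI = 1/3044 = 0.0003285151 s = 328.5 us

328.5 us


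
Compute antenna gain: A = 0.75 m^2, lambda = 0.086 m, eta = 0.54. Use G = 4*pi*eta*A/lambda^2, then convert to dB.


G_linear = 4*pi*0.54*0.75/0.086^2 = 688.13
G_dB = 10*log10(688.13) = 28.4 dB

28.4 dB


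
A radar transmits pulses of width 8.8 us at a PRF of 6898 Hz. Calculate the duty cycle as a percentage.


DC = 8.8e-6 * 6898 * 100 = 6.07%

6.07%


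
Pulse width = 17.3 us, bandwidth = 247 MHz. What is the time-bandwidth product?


TBP = 17.3 * 247 = 4273.1

4273.1


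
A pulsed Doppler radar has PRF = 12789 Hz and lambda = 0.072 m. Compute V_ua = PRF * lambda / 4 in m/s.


V_ua = 12789 * 0.072 / 4 = 230.2 m/s

230.2 m/s


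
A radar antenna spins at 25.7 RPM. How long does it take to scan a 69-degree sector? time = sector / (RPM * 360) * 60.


t = 69 / (25.7 * 360) * 60 = 0.45 s

0.45 s


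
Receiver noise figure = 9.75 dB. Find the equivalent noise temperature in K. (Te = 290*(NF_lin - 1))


NF_lin = 10^(9.75/10) = 9.440609
Te = 290 * (9.440609 - 1) = 2447.8 K

2447.8 K


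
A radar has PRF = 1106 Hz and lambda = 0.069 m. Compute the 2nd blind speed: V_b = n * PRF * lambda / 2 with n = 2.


V_blind = 2 * 1106 * 0.069 / 2 = 76.3 m/s

76.3 m/s


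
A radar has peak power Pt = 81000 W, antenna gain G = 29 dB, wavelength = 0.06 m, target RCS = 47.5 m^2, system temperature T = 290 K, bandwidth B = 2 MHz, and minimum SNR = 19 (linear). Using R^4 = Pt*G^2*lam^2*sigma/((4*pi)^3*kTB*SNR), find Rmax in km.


G_lin = 10^(29/10) = 794.328235
R^4 = 81000 * 794.328235^2 * 0.06^2 * 47.5 / ((4*pi)^3 * 1.38e-23 * 290 * 2000000.0 * 19)
R^4 = 2.89595e19 m^4
R_max = (2.89595e19)^(1/4) = 73358.0 m = 73.4 km

73.4 km


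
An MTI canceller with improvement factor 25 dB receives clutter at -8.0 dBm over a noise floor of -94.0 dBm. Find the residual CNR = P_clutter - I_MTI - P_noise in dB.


CNR = -8.0 - 25 - (-94.0) = 61.0 dB

61.0 dB


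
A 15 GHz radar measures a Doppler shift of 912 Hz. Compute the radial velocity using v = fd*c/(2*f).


v = 912 * 3e8 / (2 * 15000000000.0) = 9.1 m/s

9.1 m/s


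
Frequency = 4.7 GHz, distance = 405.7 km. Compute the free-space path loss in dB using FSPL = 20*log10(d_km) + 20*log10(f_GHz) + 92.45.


20*log10(405.7) = 52.16
20*log10(4.7) = 13.44
FSPL = 158.1 dB

158.1 dB


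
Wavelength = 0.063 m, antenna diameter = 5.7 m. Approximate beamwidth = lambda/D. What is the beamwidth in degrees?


BW_rad = 0.063 / 5.7 = 0.011053
BW_deg = 0.63 degrees

0.63 degrees


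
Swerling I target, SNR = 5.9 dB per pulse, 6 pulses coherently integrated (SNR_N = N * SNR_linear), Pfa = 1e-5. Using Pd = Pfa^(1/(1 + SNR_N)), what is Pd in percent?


SNR_lin = 10^(5.9/10) = 3.89045
SNR_N = 6 * 3.89045 = 23.3427
1/(1 + SNR_N) = 1/24.3427 = 0.0410801
Pd = (1e-5)^0.0410801 = 0.62316
Pd = 62.3%

62.3%


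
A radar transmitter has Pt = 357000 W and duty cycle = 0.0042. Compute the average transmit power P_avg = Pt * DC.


P_avg = 357000 * 0.0042 = 1499.4 W

1499.4 W


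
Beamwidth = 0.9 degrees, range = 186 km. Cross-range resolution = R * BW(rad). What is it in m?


BW_rad = 0.015707963
CR = 186000 * 0.015707963 = 2921.7 m

2921.7 m


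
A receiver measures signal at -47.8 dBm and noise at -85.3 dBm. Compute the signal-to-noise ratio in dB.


SNR = -47.8 - (-85.3) = 37.5 dB

37.5 dB


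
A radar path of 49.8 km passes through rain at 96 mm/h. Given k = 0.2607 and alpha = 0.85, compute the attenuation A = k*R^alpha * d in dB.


gamma = 0.2607 * 96^0.85 = 12.620355 dB/km
A = 12.620355 * 49.8 = 628.49 dB

628.49 dB


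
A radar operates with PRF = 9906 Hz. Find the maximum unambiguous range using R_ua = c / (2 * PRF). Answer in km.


R_ua = 3e8 / (2 * 9906) = 15142.3 m = 15.1 km

15.1 km


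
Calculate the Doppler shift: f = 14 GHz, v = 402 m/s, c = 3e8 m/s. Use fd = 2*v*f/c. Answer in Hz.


fd = 2 * 402 * 14000000000.0 / 3e8 = 37520.0 Hz

37520.0 Hz


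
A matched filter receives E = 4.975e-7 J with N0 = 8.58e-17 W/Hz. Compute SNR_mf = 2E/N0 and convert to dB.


SNR_lin = 2 * 4.975e-7 / 8.58e-17 = 1.16e10
SNR_dB = 10*log10(1.16e10) = 100.6 dB

100.6 dB


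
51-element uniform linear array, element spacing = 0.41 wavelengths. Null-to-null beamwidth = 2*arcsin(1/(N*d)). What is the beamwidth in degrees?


1/(N*d) = 1/(51*0.41) = 0.047824
BW = 2*arcsin(0.047824) = 5.5 degrees

5.5 degrees


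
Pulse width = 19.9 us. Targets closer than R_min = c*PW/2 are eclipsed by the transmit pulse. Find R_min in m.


R_min = 3e8 * 19.9e-6 / 2 = 2985.0 m

2985.0 m


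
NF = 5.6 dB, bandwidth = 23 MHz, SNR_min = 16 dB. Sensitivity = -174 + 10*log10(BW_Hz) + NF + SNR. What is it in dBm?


10*log10(23000000.0) = 73.62
S = -174 + 73.62 + 5.6 + 16 = -78.8 dBm

-78.8 dBm


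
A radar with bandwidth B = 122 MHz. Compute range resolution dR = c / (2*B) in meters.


dR = 3e8 / (2 * 122000000.0) = 1.23 m

1.23 m


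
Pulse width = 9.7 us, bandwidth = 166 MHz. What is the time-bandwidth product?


TBP = 9.7 * 166 = 1610.2

1610.2


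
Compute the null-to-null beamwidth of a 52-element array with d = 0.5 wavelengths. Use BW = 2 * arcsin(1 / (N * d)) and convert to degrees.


1/(N*d) = 1/(52*0.5) = 0.038462
BW = 2*arcsin(0.038462) = 4.4 degrees

4.4 degrees


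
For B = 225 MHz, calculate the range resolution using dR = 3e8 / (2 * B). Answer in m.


dR = 3e8 / (2 * 225000000.0) = 0.67 m

0.67 m


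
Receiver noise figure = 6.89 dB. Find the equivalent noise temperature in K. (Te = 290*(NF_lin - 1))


NF_lin = 10^(6.89/10) = 4.886524
Te = 290 * (4.886524 - 1) = 1127.1 K

1127.1 K


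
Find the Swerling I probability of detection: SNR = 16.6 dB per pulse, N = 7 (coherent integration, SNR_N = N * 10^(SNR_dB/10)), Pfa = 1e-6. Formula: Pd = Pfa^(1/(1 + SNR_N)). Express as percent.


SNR_lin = 10^(16.6/10) = 45.70882
SNR_N = 7 * 45.70882 = 319.96174
1/(1 + SNR_N) = 1/320.96174 = 0.0031156
Pd = (1e-6)^0.0031156 = 0.95787
Pd = 95.8%

95.8%


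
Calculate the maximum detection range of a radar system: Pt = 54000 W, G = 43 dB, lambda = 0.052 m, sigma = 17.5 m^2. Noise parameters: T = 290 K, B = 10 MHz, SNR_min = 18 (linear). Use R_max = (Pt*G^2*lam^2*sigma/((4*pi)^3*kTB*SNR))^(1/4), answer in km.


G_lin = 10^(43/10) = 19952.62315
R^4 = 54000 * 19952.62315^2 * 0.052^2 * 17.5 / ((4*pi)^3 * 1.38e-23 * 290 * 10000000.0 * 18)
R^4 = 7.11638e20 m^4
R_max = (7.11638e20)^(1/4) = 163329.6 m = 163.3 km

163.3 km


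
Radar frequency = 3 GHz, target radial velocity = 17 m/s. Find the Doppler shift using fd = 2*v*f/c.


fd = 2 * 17 * 3000000000.0 / 3e8 = 340.0 Hz

340.0 Hz


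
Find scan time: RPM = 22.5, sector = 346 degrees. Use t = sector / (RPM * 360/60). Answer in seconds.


t = 346 / (22.5 * 360) * 60 = 2.56 s

2.56 s


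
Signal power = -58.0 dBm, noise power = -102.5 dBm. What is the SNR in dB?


SNR = -58.0 - (-102.5) = 44.5 dB

44.5 dB


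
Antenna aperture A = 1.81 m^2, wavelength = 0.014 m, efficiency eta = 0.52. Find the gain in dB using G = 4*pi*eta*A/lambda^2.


G_linear = 4*pi*0.52*1.81/0.014^2 = 60344.22
G_dB = 10*log10(60344.22) = 47.8 dB

47.8 dB


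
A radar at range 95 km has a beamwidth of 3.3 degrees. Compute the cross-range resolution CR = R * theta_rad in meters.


BW_rad = 0.057595865
CR = 95000 * 0.057595865 = 5471.6 m

5471.6 m


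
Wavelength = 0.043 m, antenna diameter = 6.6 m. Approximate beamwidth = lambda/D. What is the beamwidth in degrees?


BW_rad = 0.043 / 6.6 = 0.006515
BW_deg = 0.37 degrees

0.37 degrees


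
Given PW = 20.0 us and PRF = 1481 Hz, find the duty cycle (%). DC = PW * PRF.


DC = 20.0e-6 * 1481 * 100 = 2.96%

2.96%


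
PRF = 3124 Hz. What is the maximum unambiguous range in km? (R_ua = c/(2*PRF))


R_ua = 3e8 / (2 * 3124) = 48015.4 m = 48.0 km

48.0 km


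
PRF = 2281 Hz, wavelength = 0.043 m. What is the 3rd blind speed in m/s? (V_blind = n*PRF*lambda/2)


V_blind = 3 * 2281 * 0.043 / 2 = 147.1 m/s

147.1 m/s


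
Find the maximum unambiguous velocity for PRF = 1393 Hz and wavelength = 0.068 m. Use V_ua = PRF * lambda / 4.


V_ua = 1393 * 0.068 / 4 = 23.7 m/s

23.7 m/s


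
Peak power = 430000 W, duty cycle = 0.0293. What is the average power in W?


P_avg = 430000 * 0.0293 = 12599.0 W

12599.0 W


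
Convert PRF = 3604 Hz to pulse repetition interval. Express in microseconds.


PRI = 1/3604 = 0.0002774695 s = 277.5 us

277.5 us


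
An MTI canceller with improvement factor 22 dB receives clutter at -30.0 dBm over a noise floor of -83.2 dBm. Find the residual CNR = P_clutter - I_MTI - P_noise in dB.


CNR = -30.0 - 22 - (-83.2) = 31.2 dB

31.2 dB


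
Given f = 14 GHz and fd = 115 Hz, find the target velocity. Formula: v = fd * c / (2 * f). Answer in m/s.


v = 115 * 3e8 / (2 * 14000000000.0) = 1.2 m/s

1.2 m/s


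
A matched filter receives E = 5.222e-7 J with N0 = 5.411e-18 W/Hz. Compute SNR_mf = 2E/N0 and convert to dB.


SNR_lin = 2 * 5.222e-7 / 5.411e-18 = 1.93e11
SNR_dB = 10*log10(1.93e11) = 112.9 dB

112.9 dB


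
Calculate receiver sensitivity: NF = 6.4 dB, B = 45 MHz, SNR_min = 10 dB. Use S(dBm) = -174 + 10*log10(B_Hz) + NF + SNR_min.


10*log10(45000000.0) = 76.53
S = -174 + 76.53 + 6.4 + 10 = -81.1 dBm

-81.1 dBm


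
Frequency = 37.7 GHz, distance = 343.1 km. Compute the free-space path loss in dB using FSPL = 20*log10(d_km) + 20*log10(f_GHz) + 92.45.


20*log10(343.1) = 50.71
20*log10(37.7) = 31.53
FSPL = 174.7 dB

174.7 dB


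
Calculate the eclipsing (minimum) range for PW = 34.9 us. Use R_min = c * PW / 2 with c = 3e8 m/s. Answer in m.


R_min = 3e8 * 34.9e-6 / 2 = 5235.0 m

5235.0 m


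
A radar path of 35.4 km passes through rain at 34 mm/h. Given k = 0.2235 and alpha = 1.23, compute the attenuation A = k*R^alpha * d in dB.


gamma = 0.2235 * 34^1.23 = 17.100019 dB/km
A = 17.100019 * 35.4 = 605.34 dB

605.34 dB


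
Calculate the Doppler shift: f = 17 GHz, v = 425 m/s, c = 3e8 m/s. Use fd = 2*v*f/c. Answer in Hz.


fd = 2 * 425 * 17000000000.0 / 3e8 = 48166.7 Hz

48166.7 Hz


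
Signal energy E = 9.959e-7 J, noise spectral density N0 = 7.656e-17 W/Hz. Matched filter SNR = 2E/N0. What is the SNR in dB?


SNR_lin = 2 * 9.959e-7 / 7.656e-17 = 2.602e10
SNR_dB = 10*log10(2.602e10) = 104.2 dB

104.2 dB


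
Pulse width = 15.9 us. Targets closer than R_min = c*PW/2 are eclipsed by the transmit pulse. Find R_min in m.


R_min = 3e8 * 15.9e-6 / 2 = 2385.0 m

2385.0 m


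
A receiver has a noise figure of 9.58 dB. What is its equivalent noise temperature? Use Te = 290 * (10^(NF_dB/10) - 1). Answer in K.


NF_lin = 10^(9.58/10) = 9.078205
Te = 290 * (9.078205 - 1) = 2342.7 K

2342.7 K


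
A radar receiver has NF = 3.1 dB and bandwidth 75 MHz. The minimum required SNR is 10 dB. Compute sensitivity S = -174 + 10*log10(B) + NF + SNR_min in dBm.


10*log10(75000000.0) = 78.75
S = -174 + 78.75 + 3.1 + 10 = -82.1 dBm

-82.1 dBm


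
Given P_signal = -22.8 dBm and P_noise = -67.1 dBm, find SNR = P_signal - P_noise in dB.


SNR = -22.8 - (-67.1) = 44.3 dB

44.3 dB


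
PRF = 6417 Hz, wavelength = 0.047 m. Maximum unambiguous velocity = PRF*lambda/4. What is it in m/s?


V_ua = 6417 * 0.047 / 4 = 75.4 m/s

75.4 m/s


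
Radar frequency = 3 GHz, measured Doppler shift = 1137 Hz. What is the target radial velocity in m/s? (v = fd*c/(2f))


v = 1137 * 3e8 / (2 * 3000000000.0) = 56.9 m/s

56.9 m/s


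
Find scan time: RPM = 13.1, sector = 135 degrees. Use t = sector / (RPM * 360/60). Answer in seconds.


t = 135 / (13.1 * 360) * 60 = 1.72 s

1.72 s


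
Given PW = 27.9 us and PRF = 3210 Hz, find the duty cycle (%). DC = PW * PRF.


DC = 27.9e-6 * 3210 * 100 = 8.96%

8.96%


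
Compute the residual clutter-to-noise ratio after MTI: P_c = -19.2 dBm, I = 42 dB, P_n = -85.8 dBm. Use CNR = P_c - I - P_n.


CNR = -19.2 - 42 - (-85.8) = 24.6 dB

24.6 dB


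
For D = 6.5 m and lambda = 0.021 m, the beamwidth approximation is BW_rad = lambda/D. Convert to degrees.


BW_rad = 0.021 / 6.5 = 0.003231
BW_deg = 0.19 degrees

0.19 degrees


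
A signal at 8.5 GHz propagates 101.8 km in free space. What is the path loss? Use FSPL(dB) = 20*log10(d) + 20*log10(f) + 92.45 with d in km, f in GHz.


20*log10(101.8) = 40.15
20*log10(8.5) = 18.59
FSPL = 151.2 dB

151.2 dB


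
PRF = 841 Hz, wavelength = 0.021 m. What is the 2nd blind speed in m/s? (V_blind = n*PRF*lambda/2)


V_blind = 2 * 841 * 0.021 / 2 = 17.7 m/s

17.7 m/s


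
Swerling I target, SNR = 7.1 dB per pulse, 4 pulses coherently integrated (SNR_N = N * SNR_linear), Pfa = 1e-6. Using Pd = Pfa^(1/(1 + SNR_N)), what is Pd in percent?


SNR_lin = 10^(7.1/10) = 5.12861
SNR_N = 4 * 5.12861 = 20.51444
1/(1 + SNR_N) = 1/21.51444 = 0.0464804
Pd = (1e-6)^0.0464804 = 0.52616
Pd = 52.6%

52.6%


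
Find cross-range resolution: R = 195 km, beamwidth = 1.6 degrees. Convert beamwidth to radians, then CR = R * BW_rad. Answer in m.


BW_rad = 0.027925268
CR = 195000 * 0.027925268 = 5445.4 m

5445.4 m


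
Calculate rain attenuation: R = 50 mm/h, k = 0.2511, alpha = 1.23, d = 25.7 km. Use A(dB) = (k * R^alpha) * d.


gamma = 0.2511 * 50^1.23 = 30.87307 dB/km
A = 30.87307 * 25.7 = 793.44 dB

793.44 dB


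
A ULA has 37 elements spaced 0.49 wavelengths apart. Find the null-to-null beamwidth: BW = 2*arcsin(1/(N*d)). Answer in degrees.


1/(N*d) = 1/(37*0.49) = 0.055157
BW = 2*arcsin(0.055157) = 6.3 degrees

6.3 degrees


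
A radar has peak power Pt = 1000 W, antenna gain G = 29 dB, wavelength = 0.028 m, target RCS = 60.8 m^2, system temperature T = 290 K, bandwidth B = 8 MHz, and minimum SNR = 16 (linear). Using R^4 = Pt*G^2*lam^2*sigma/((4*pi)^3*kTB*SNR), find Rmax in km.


G_lin = 10^(29/10) = 794.328235
R^4 = 1000 * 794.328235^2 * 0.028^2 * 60.8 / ((4*pi)^3 * 1.38e-23 * 290 * 8000000.0 * 16)
R^4 = 2.95871e16 m^4
R_max = (2.95871e16)^(1/4) = 13115.2 m = 13.1 km

13.1 km


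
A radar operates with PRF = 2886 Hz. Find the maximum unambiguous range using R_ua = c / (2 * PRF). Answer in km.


R_ua = 3e8 / (2 * 2886) = 51975.1 m = 52.0 km

52.0 km


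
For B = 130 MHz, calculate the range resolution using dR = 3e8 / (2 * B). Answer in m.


dR = 3e8 / (2 * 130000000.0) = 1.15 m

1.15 m


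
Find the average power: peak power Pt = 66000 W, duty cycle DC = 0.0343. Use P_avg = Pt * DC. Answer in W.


P_avg = 66000 * 0.0343 = 2263.8 W

2263.8 W


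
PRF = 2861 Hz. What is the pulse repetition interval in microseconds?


PRI = 1/2861 = 0.0003495281 s = 349.5 us

349.5 us


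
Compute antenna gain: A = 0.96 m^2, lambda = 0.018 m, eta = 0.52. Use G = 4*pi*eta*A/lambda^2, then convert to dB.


G_linear = 4*pi*0.52*0.96/0.018^2 = 19361.52
G_dB = 10*log10(19361.52) = 42.9 dB

42.9 dB


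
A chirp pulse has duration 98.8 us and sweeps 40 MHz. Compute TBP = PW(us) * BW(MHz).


TBP = 98.8 * 40 = 3952.0

3952.0


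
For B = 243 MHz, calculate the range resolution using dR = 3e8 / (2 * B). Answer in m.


dR = 3e8 / (2 * 243000000.0) = 0.62 m

0.62 m


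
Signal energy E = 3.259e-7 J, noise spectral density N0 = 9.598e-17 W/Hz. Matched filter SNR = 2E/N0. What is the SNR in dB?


SNR_lin = 2 * 3.259e-7 / 9.598e-17 = 6.791e9
SNR_dB = 10*log10(6.791e9) = 98.3 dB

98.3 dB


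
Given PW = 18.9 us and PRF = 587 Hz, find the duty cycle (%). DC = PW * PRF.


DC = 18.9e-6 * 587 * 100 = 1.11%

1.11%


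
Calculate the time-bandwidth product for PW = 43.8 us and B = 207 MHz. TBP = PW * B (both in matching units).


TBP = 43.8 * 207 = 9066.6

9066.6


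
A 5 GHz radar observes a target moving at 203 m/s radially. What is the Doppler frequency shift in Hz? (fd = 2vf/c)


fd = 2 * 203 * 5000000000.0 / 3e8 = 6766.7 Hz

6766.7 Hz


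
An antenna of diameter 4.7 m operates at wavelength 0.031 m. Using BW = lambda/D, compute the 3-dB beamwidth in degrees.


BW_rad = 0.031 / 4.7 = 0.006596
BW_deg = 0.38 degrees

0.38 degrees


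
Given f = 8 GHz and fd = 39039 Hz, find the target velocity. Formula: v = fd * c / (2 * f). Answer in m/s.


v = 39039 * 3e8 / (2 * 8000000000.0) = 732.0 m/s

732.0 m/s


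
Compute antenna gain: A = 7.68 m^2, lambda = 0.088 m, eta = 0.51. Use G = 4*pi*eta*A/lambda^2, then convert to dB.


G_linear = 4*pi*0.51*7.68/0.088^2 = 6355.88
G_dB = 10*log10(6355.88) = 38.0 dB

38.0 dB


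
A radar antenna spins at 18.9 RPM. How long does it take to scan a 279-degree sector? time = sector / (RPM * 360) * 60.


t = 279 / (18.9 * 360) * 60 = 2.46 s

2.46 s


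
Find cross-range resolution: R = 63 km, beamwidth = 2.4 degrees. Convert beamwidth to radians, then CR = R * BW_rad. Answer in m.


BW_rad = 0.041887902
CR = 63000 * 0.041887902 = 2638.9 m

2638.9 m


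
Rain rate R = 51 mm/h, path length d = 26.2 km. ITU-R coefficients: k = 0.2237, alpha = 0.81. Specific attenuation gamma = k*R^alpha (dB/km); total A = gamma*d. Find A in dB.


gamma = 0.2237 * 51^0.81 = 5.405026 dB/km
A = 5.405026 * 26.2 = 141.61 dB

141.61 dB


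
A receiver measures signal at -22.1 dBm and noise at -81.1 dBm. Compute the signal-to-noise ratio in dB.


SNR = -22.1 - (-81.1) = 59.0 dB

59.0 dB


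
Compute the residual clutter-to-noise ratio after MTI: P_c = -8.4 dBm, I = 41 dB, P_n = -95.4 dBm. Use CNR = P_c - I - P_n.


CNR = -8.4 - 41 - (-95.4) = 46.0 dB

46.0 dB


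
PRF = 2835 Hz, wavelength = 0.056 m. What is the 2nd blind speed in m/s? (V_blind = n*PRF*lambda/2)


V_blind = 2 * 2835 * 0.056 / 2 = 158.8 m/s

158.8 m/s


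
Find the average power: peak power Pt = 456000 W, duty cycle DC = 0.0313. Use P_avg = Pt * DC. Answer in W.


P_avg = 456000 * 0.0313 = 14272.8 W

14272.8 W


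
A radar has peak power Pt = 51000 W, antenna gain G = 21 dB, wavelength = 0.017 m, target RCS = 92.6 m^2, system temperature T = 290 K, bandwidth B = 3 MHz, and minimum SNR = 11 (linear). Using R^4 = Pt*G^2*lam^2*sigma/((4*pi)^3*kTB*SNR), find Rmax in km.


G_lin = 10^(21/10) = 125.892541
R^4 = 51000 * 125.892541^2 * 0.017^2 * 92.6 / ((4*pi)^3 * 1.38e-23 * 290 * 3000000.0 * 11)
R^4 = 8.25388e16 m^4
R_max = (8.25388e16)^(1/4) = 16949.8 m = 16.9 km

16.9 km


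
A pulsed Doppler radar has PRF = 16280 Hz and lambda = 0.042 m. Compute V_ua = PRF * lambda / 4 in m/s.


V_ua = 16280 * 0.042 / 4 = 170.9 m/s

170.9 m/s


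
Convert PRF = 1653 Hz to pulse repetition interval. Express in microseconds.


PRI = 1/1653 = 0.0006049607 s = 605.0 us

605.0 us


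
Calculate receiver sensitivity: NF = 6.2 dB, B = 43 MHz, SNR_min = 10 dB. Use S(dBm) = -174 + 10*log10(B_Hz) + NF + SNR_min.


10*log10(43000000.0) = 76.33
S = -174 + 76.33 + 6.2 + 10 = -81.5 dBm

-81.5 dBm


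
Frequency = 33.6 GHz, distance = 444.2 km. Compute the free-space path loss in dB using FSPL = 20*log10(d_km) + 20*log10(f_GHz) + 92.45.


20*log10(444.2) = 52.95
20*log10(33.6) = 30.53
FSPL = 175.9 dB

175.9 dB


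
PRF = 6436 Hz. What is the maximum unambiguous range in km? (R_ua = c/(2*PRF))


R_ua = 3e8 / (2 * 6436) = 23306.4 m = 23.3 km

23.3 km


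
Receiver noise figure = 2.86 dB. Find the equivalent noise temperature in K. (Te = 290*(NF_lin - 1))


NF_lin = 10^(2.86/10) = 1.931968
Te = 290 * (1.931968 - 1) = 270.3 K

270.3 K


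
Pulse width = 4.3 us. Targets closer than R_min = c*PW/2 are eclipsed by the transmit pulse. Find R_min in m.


R_min = 3e8 * 4.3e-6 / 2 = 645.0 m

645.0 m


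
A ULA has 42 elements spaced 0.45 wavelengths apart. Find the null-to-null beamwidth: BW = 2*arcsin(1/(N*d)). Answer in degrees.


1/(N*d) = 1/(42*0.45) = 0.05291
BW = 2*arcsin(0.05291) = 6.1 degrees

6.1 degrees


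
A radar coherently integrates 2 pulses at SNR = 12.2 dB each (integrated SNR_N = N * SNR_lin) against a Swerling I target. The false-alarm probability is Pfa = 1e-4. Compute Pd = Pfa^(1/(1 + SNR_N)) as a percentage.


SNR_lin = 10^(12.2/10) = 16.59587
SNR_N = 2 * 16.59587 = 33.19174
1/(1 + SNR_N) = 1/34.19174 = 0.0292468
Pd = (1e-4)^0.0292468 = 0.76386
Pd = 76.4%

76.4%


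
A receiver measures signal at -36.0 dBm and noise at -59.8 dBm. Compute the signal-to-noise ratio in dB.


SNR = -36.0 - (-59.8) = 23.8 dB

23.8 dB


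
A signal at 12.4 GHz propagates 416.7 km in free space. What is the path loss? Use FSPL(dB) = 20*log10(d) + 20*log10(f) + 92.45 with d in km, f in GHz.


20*log10(416.7) = 52.4
20*log10(12.4) = 21.87
FSPL = 166.7 dB

166.7 dB


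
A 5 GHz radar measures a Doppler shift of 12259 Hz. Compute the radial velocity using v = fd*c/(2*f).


v = 12259 * 3e8 / (2 * 5000000000.0) = 367.8 m/s

367.8 m/s


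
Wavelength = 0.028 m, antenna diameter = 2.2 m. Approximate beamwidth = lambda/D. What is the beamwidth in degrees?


BW_rad = 0.028 / 2.2 = 0.012727
BW_deg = 0.73 degrees

0.73 degrees


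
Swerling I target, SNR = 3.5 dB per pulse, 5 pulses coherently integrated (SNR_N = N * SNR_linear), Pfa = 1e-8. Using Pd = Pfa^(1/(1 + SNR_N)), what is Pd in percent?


SNR_lin = 10^(3.5/10) = 2.23872
SNR_N = 5 * 2.23872 = 11.1936
1/(1 + SNR_N) = 1/12.1936 = 0.0820102
Pd = (1e-8)^0.0820102 = 0.22076
Pd = 22.1%

22.1%


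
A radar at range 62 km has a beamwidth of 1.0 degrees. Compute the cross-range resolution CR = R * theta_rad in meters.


BW_rad = 0.017453293
CR = 62000 * 0.017453293 = 1082.1 m

1082.1 m


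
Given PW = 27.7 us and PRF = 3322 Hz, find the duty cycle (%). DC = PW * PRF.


DC = 27.7e-6 * 3322 * 100 = 9.2%

9.2%


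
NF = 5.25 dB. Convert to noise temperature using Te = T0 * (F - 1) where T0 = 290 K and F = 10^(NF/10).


NF_lin = 10^(5.25/10) = 3.349654
Te = 290 * (3.349654 - 1) = 681.4 K

681.4 K


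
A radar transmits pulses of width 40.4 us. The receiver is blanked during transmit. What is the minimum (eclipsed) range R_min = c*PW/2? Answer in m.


R_min = 3e8 * 40.4e-6 / 2 = 6060.0 m

6060.0 m


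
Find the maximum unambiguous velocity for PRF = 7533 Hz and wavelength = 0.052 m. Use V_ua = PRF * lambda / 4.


V_ua = 7533 * 0.052 / 4 = 97.9 m/s

97.9 m/s


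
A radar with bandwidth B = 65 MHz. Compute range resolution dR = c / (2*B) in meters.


dR = 3e8 / (2 * 65000000.0) = 2.31 m

2.31 m


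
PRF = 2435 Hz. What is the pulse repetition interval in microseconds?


PRI = 1/2435 = 0.0004106776 s = 410.7 us

410.7 us


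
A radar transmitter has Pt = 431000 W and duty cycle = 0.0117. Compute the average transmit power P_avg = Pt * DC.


P_avg = 431000 * 0.0117 = 5042.7 W

5042.7 W


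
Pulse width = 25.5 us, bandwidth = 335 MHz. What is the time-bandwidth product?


TBP = 25.5 * 335 = 8542.5

8542.5


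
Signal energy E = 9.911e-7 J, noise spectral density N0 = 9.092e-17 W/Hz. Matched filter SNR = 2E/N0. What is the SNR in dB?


SNR_lin = 2 * 9.911e-7 / 9.092e-17 = 2.18e10
SNR_dB = 10*log10(2.18e10) = 103.4 dB

103.4 dB


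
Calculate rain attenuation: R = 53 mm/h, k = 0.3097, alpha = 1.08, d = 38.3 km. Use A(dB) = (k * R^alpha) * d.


gamma = 0.3097 * 53^1.08 = 22.550654 dB/km
A = 22.550654 * 38.3 = 863.69 dB

863.69 dB


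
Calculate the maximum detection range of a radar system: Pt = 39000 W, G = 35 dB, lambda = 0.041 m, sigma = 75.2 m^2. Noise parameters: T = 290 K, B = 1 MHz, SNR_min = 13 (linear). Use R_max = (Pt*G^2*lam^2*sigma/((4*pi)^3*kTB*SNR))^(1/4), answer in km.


G_lin = 10^(35/10) = 3162.27766
R^4 = 39000 * 3162.27766^2 * 0.041^2 * 75.2 / ((4*pi)^3 * 1.38e-23 * 290 * 1000000.0 * 13)
R^4 = 4.77529e20 m^4
R_max = (4.77529e20)^(1/4) = 147825.7 m = 147.8 km

147.8 km


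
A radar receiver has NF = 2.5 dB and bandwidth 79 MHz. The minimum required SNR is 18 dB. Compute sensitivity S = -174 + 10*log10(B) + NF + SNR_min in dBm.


10*log10(79000000.0) = 78.98
S = -174 + 78.98 + 2.5 + 18 = -74.5 dBm

-74.5 dBm


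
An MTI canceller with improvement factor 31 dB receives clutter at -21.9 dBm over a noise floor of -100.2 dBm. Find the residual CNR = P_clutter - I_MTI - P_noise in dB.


CNR = -21.9 - 31 - (-100.2) = 47.3 dB

47.3 dB


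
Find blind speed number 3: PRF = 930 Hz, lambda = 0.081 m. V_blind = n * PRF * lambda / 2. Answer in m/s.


V_blind = 3 * 930 * 0.081 / 2 = 113.0 m/s

113.0 m/s


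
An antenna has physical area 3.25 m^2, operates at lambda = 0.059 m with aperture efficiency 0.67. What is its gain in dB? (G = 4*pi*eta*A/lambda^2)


G_linear = 4*pi*0.67*3.25/0.059^2 = 7860.75
G_dB = 10*log10(7860.75) = 39.0 dB

39.0 dB


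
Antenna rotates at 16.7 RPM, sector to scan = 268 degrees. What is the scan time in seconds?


t = 268 / (16.7 * 360) * 60 = 2.67 s

2.67 s


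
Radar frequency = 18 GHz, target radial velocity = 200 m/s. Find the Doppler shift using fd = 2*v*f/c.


fd = 2 * 200 * 18000000000.0 / 3e8 = 24000.0 Hz

24000.0 Hz


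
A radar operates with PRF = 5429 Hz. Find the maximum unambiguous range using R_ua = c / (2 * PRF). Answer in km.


R_ua = 3e8 / (2 * 5429) = 27629.4 m = 27.6 km

27.6 km


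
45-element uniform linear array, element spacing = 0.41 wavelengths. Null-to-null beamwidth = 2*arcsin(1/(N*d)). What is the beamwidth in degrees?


1/(N*d) = 1/(45*0.41) = 0.054201
BW = 2*arcsin(0.054201) = 6.2 degrees

6.2 degrees


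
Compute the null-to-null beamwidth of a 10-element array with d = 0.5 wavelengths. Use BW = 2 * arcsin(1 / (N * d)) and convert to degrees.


1/(N*d) = 1/(10*0.5) = 0.2
BW = 2*arcsin(0.2) = 23.1 degrees

23.1 degrees


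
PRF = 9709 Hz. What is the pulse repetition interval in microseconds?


PRI = 1/9709 = 0.0001029972 s = 103.0 us

103.0 us


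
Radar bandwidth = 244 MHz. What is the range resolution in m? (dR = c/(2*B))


dR = 3e8 / (2 * 244000000.0) = 0.61 m

0.61 m


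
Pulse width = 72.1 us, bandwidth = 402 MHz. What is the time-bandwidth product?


TBP = 72.1 * 402 = 28984.2

28984.2


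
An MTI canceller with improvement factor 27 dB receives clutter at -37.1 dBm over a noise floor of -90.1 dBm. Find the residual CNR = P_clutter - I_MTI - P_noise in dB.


CNR = -37.1 - 27 - (-90.1) = 26.0 dB

26.0 dB


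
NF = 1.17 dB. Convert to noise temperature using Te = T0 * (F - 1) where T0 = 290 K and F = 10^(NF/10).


NF_lin = 10^(1.17/10) = 1.309182
Te = 290 * (1.309182 - 1) = 89.7 K

89.7 K


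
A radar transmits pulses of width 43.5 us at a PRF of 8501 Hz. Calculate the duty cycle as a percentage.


DC = 43.5e-6 * 8501 * 100 = 36.98%

36.98%


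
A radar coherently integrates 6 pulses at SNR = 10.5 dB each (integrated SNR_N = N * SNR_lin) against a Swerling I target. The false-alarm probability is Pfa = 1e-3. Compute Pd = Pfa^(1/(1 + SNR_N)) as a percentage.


SNR_lin = 10^(10.5/10) = 11.22018
SNR_N = 6 * 11.22018 = 67.32108
1/(1 + SNR_N) = 1/68.32108 = 0.0146368
Pd = (1e-3)^0.0146368 = 0.90384
Pd = 90.4%

90.4%


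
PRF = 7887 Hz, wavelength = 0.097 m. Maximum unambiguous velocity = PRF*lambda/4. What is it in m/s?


V_ua = 7887 * 0.097 / 4 = 191.3 m/s

191.3 m/s


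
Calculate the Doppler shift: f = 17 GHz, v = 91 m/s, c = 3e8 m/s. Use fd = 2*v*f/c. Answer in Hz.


fd = 2 * 91 * 17000000000.0 / 3e8 = 10313.3 Hz

10313.3 Hz


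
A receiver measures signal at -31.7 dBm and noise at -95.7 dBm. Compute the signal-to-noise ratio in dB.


SNR = -31.7 - (-95.7) = 64.0 dB

64.0 dB


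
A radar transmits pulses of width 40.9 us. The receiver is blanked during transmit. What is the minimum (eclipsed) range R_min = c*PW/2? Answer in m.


R_min = 3e8 * 40.9e-6 / 2 = 6135.0 m

6135.0 m


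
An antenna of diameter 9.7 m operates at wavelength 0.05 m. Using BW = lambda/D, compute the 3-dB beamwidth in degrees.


BW_rad = 0.05 / 9.7 = 0.005155
BW_deg = 0.3 degrees

0.3 degrees


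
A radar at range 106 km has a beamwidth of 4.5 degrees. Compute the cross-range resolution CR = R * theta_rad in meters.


BW_rad = 0.078539816
CR = 106000 * 0.078539816 = 8325.2 m

8325.2 m


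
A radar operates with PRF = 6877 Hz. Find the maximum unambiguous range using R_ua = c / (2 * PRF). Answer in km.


R_ua = 3e8 / (2 * 6877) = 21811.8 m = 21.8 km

21.8 km


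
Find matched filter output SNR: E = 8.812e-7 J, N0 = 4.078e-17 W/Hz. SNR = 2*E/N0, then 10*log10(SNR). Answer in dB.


SNR_lin = 2 * 8.812e-7 / 4.078e-17 = 4.322e10
SNR_dB = 10*log10(4.322e10) = 106.4 dB

106.4 dB


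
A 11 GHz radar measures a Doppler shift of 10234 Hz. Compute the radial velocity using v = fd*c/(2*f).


v = 10234 * 3e8 / (2 * 11000000000.0) = 139.6 m/s

139.6 m/s


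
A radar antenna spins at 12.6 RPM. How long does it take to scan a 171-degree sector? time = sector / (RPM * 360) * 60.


t = 171 / (12.6 * 360) * 60 = 2.26 s

2.26 s


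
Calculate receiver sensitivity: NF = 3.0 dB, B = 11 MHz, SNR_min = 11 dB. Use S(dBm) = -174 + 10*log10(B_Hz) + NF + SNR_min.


10*log10(11000000.0) = 70.41
S = -174 + 70.41 + 3.0 + 11 = -89.6 dBm

-89.6 dBm


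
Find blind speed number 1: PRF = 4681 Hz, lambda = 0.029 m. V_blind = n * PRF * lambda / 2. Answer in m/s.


V_blind = 1 * 4681 * 0.029 / 2 = 67.9 m/s

67.9 m/s


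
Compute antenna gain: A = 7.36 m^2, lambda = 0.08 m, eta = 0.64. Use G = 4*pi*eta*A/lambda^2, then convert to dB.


G_linear = 4*pi*0.64*7.36/0.08^2 = 9248.85
G_dB = 10*log10(9248.85) = 39.7 dB

39.7 dB


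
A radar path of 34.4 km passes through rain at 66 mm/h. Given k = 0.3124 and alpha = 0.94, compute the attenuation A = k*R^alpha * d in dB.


gamma = 0.3124 * 66^0.94 = 16.035493 dB/km
A = 16.035493 * 34.4 = 551.62 dB

551.62 dB


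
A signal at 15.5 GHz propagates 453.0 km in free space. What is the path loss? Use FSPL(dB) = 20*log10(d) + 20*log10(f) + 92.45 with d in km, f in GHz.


20*log10(453.0) = 53.12
20*log10(15.5) = 23.81
FSPL = 169.4 dB

169.4 dB


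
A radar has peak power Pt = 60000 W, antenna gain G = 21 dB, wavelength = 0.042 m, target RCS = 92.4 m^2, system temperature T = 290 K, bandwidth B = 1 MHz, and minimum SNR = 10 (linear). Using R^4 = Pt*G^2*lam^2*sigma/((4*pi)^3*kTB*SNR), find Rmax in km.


G_lin = 10^(21/10) = 125.892541
R^4 = 60000 * 125.892541^2 * 0.042^2 * 92.4 / ((4*pi)^3 * 1.38e-23 * 290 * 1000000.0 * 10)
R^4 = 1.95171e18 m^4
R_max = (1.95171e18)^(1/4) = 37376.9 m = 37.4 km

37.4 km


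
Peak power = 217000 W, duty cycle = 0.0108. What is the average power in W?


P_avg = 217000 * 0.0108 = 2343.6 W

2343.6 W


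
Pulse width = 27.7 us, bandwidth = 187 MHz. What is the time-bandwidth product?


TBP = 27.7 * 187 = 5179.9

5179.9


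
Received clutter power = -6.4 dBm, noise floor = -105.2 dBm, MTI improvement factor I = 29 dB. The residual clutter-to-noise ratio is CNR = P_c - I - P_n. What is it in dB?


CNR = -6.4 - 29 - (-105.2) = 69.8 dB

69.8 dB


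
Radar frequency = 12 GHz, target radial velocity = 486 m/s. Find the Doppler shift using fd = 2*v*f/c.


fd = 2 * 486 * 12000000000.0 / 3e8 = 38880.0 Hz

38880.0 Hz


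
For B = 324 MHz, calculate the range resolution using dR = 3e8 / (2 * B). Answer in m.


dR = 3e8 / (2 * 324000000.0) = 0.46 m

0.46 m


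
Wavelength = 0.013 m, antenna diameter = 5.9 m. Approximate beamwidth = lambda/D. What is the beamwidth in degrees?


BW_rad = 0.013 / 5.9 = 0.002203
BW_deg = 0.13 degrees

0.13 degrees


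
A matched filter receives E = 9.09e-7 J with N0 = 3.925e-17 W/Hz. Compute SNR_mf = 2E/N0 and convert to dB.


SNR_lin = 2 * 9.09e-7 / 3.925e-17 = 4.632e10
SNR_dB = 10*log10(4.632e10) = 106.7 dB

106.7 dB


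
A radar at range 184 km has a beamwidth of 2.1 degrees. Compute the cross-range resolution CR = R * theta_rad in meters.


BW_rad = 0.036651914
CR = 184000 * 0.036651914 = 6744.0 m

6744.0 m


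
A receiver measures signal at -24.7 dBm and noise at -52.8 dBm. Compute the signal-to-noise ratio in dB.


SNR = -24.7 - (-52.8) = 28.1 dB

28.1 dB


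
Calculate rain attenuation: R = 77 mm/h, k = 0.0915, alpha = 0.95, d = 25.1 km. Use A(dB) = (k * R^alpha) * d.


gamma = 0.0915 * 77^0.95 = 5.670055 dB/km
A = 5.670055 * 25.1 = 142.32 dB

142.32 dB


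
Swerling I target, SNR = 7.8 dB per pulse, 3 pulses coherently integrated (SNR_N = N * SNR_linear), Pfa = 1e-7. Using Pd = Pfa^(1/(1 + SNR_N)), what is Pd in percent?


SNR_lin = 10^(7.8/10) = 6.0256
SNR_N = 3 * 6.0256 = 18.0768
1/(1 + SNR_N) = 1/19.0768 = 0.0524197
Pd = (1e-7)^0.0524197 = 0.4296
Pd = 43.0%

43.0%


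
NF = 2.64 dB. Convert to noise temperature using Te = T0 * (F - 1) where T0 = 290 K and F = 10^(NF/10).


NF_lin = 10^(2.64/10) = 1.836538
Te = 290 * (1.836538 - 1) = 242.6 K

242.6 K


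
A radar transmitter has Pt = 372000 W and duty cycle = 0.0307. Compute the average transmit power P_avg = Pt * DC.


P_avg = 372000 * 0.0307 = 11420.4 W

11420.4 W


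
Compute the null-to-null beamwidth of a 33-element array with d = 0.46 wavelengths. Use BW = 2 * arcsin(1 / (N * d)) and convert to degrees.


1/(N*d) = 1/(33*0.46) = 0.065876
BW = 2*arcsin(0.065876) = 7.6 degrees

7.6 degrees


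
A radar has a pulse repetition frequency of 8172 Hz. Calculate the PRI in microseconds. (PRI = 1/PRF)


PRI = 1/8172 = 0.0001223691 s = 122.4 us

122.4 us


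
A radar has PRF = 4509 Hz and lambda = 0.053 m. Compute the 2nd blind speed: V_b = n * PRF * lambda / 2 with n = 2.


V_blind = 2 * 4509 * 0.053 / 2 = 239.0 m/s

239.0 m/s


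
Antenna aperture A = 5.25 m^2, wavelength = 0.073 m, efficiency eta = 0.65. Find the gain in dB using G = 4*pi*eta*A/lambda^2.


G_linear = 4*pi*0.65*5.25/0.073^2 = 8047.05
G_dB = 10*log10(8047.05) = 39.1 dB

39.1 dB


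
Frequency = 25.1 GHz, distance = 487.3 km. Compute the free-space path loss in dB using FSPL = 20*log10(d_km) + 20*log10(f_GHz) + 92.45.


20*log10(487.3) = 53.76
20*log10(25.1) = 27.99
FSPL = 174.2 dB

174.2 dB


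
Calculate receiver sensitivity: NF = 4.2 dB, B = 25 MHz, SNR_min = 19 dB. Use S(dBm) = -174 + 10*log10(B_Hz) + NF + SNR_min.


10*log10(25000000.0) = 73.98
S = -174 + 73.98 + 4.2 + 19 = -76.8 dBm

-76.8 dBm


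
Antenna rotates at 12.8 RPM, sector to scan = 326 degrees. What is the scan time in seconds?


t = 326 / (12.8 * 360) * 60 = 4.24 s

4.24 s


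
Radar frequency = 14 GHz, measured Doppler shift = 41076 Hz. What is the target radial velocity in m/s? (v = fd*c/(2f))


v = 41076 * 3e8 / (2 * 14000000000.0) = 440.1 m/s

440.1 m/s


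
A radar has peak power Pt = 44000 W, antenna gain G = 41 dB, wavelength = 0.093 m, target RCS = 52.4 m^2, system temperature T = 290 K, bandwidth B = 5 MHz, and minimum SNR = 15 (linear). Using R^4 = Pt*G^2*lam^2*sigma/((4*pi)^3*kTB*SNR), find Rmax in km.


G_lin = 10^(41/10) = 12589.254118
R^4 = 44000 * 12589.254118^2 * 0.093^2 * 52.4 / ((4*pi)^3 * 1.38e-23 * 290 * 5000000.0 * 15)
R^4 = 5.30618e21 m^4
R_max = (5.30618e21)^(1/4) = 269895.4 m = 269.9 km

269.9 km


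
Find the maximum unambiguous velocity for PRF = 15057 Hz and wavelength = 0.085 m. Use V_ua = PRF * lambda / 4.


V_ua = 15057 * 0.085 / 4 = 320.0 m/s

320.0 m/s


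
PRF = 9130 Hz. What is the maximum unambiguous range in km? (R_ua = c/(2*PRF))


R_ua = 3e8 / (2 * 9130) = 16429.4 m = 16.4 km

16.4 km


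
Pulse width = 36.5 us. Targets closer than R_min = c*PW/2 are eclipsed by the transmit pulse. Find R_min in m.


R_min = 3e8 * 36.5e-6 / 2 = 5475.0 m

5475.0 m


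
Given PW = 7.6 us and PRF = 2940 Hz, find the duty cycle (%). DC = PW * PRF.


DC = 7.6e-6 * 2940 * 100 = 2.23%

2.23%


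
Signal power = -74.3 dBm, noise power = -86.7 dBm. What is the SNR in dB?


SNR = -74.3 - (-86.7) = 12.4 dB

12.4 dB


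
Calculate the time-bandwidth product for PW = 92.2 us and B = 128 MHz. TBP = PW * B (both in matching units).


TBP = 92.2 * 128 = 11801.6

11801.6


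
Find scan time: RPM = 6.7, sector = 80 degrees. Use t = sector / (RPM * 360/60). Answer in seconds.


t = 80 / (6.7 * 360) * 60 = 1.99 s

1.99 s


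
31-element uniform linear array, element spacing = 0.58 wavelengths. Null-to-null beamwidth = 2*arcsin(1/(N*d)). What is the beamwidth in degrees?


1/(N*d) = 1/(31*0.58) = 0.055617
BW = 2*arcsin(0.055617) = 6.4 degrees

6.4 degrees


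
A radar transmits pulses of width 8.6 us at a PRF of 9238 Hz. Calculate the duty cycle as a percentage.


DC = 8.6e-6 * 9238 * 100 = 7.94%

7.94%
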